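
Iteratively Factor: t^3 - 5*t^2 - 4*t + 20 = (t - 2)*(t^2 - 3*t - 10) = (t - 5)*(t - 2)*(t + 2)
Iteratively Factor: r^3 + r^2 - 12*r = (r)*(r^2 + r - 12) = r*(r - 3)*(r + 4)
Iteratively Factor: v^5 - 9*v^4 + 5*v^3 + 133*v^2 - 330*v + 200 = (v - 5)*(v^4 - 4*v^3 - 15*v^2 + 58*v - 40) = (v - 5)*(v + 4)*(v^3 - 8*v^2 + 17*v - 10) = (v - 5)*(v - 1)*(v + 4)*(v^2 - 7*v + 10) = (v - 5)^2*(v - 1)*(v + 4)*(v - 2)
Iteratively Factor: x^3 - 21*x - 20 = (x + 4)*(x^2 - 4*x - 5) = (x + 1)*(x + 4)*(x - 5)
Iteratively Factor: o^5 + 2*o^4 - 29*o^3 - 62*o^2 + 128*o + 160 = (o - 2)*(o^4 + 4*o^3 - 21*o^2 - 104*o - 80) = (o - 5)*(o - 2)*(o^3 + 9*o^2 + 24*o + 16) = (o - 5)*(o - 2)*(o + 4)*(o^2 + 5*o + 4) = (o - 5)*(o - 2)*(o + 4)^2*(o + 1)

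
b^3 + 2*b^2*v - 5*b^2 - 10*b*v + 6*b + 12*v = (b - 3)*(b - 2)*(b + 2*v)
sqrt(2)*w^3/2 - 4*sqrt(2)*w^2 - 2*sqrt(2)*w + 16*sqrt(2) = (w - 8)*(w - 2)*(sqrt(2)*w/2 + sqrt(2))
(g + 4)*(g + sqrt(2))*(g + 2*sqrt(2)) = g^3 + 4*g^2 + 3*sqrt(2)*g^2 + 4*g + 12*sqrt(2)*g + 16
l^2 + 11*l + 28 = (l + 4)*(l + 7)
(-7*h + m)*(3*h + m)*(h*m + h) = -21*h^3*m - 21*h^3 - 4*h^2*m^2 - 4*h^2*m + h*m^3 + h*m^2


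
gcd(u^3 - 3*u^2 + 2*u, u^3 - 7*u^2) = u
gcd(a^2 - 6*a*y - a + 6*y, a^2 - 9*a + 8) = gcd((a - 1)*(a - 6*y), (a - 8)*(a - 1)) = a - 1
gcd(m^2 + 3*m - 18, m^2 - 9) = m - 3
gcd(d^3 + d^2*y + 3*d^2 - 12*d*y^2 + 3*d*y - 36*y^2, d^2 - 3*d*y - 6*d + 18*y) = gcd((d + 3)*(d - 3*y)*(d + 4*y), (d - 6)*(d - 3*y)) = -d + 3*y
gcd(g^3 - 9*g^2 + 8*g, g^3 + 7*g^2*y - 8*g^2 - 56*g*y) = g^2 - 8*g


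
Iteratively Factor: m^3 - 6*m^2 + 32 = (m - 4)*(m^2 - 2*m - 8) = (m - 4)^2*(m + 2)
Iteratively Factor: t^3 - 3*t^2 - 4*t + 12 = (t + 2)*(t^2 - 5*t + 6) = (t - 2)*(t + 2)*(t - 3)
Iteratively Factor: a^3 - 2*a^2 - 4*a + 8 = (a - 2)*(a^2 - 4) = (a - 2)*(a + 2)*(a - 2)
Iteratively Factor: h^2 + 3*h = (h + 3)*(h)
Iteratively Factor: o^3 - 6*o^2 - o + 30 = (o + 2)*(o^2 - 8*o + 15) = (o - 5)*(o + 2)*(o - 3)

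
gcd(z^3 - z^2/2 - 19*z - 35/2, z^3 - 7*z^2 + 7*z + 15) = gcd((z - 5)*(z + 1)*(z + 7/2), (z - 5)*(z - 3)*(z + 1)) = z^2 - 4*z - 5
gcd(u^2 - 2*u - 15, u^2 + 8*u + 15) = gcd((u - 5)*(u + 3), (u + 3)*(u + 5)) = u + 3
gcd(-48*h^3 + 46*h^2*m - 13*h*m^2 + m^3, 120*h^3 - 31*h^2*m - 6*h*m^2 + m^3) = 24*h^2 - 11*h*m + m^2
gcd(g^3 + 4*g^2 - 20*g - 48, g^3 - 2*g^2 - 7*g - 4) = g - 4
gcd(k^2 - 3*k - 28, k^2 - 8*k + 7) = k - 7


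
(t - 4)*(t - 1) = t^2 - 5*t + 4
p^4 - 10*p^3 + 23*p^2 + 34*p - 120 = (p - 5)*(p - 4)*(p - 3)*(p + 2)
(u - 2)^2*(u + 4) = u^3 - 12*u + 16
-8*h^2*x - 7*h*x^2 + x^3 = x*(-8*h + x)*(h + x)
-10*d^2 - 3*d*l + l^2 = (-5*d + l)*(2*d + l)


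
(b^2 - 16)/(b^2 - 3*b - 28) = (b - 4)/(b - 7)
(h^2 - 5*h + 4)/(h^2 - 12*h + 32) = (h - 1)/(h - 8)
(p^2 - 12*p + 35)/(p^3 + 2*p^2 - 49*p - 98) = (p - 5)/(p^2 + 9*p + 14)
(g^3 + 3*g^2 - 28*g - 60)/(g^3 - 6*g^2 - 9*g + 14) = (g^2 + g - 30)/(g^2 - 8*g + 7)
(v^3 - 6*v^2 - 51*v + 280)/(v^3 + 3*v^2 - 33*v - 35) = (v - 8)/(v + 1)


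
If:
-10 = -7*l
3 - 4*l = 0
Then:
No Solution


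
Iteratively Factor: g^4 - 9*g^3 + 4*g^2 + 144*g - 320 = (g + 4)*(g^3 - 13*g^2 + 56*g - 80) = (g - 5)*(g + 4)*(g^2 - 8*g + 16) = (g - 5)*(g - 4)*(g + 4)*(g - 4)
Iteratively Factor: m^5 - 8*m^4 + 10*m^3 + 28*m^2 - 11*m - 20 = (m + 1)*(m^4 - 9*m^3 + 19*m^2 + 9*m - 20) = (m - 1)*(m + 1)*(m^3 - 8*m^2 + 11*m + 20) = (m - 4)*(m - 1)*(m + 1)*(m^2 - 4*m - 5) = (m - 4)*(m - 1)*(m + 1)^2*(m - 5)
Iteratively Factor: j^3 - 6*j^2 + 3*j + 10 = (j - 5)*(j^2 - j - 2) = (j - 5)*(j - 2)*(j + 1)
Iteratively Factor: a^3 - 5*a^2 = (a)*(a^2 - 5*a) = a^2*(a - 5)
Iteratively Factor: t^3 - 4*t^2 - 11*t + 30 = (t - 2)*(t^2 - 2*t - 15) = (t - 2)*(t + 3)*(t - 5)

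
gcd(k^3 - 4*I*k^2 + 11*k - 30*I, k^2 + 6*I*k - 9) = k + 3*I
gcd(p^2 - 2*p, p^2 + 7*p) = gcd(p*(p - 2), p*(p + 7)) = p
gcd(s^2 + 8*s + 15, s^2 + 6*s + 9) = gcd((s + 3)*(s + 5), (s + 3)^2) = s + 3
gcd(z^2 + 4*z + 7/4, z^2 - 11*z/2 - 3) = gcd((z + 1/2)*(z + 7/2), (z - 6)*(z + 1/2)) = z + 1/2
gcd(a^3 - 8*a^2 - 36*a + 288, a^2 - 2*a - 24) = a - 6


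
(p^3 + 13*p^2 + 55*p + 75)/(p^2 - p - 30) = (p^2 + 8*p + 15)/(p - 6)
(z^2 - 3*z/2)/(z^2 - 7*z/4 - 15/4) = 2*z*(3 - 2*z)/(-4*z^2 + 7*z + 15)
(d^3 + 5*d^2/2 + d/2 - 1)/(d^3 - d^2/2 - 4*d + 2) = (d + 1)/(d - 2)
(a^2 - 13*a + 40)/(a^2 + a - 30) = (a - 8)/(a + 6)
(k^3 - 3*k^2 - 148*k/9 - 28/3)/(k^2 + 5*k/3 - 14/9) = (3*k^2 - 16*k - 12)/(3*k - 2)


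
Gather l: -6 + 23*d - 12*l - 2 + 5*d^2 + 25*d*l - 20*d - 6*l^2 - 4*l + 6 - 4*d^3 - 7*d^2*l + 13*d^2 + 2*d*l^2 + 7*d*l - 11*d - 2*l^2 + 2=-4*d^3 + 18*d^2 - 8*d + l^2*(2*d - 8) + l*(-7*d^2 + 32*d - 16)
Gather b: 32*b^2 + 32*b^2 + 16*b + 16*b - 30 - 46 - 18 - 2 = 64*b^2 + 32*b - 96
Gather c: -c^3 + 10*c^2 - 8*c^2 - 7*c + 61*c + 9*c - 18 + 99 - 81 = -c^3 + 2*c^2 + 63*c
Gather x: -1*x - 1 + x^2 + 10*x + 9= x^2 + 9*x + 8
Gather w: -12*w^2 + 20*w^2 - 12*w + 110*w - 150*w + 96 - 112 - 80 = 8*w^2 - 52*w - 96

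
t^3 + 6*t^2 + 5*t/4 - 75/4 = (t - 3/2)*(t + 5/2)*(t + 5)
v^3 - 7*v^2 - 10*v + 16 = (v - 8)*(v - 1)*(v + 2)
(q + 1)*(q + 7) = q^2 + 8*q + 7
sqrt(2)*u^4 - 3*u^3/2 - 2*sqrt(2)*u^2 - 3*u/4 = u*(u - 3*sqrt(2)/2)*(u + sqrt(2)/2)*(sqrt(2)*u + 1/2)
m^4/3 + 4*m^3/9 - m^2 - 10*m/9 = m*(m/3 + 1/3)*(m - 5/3)*(m + 2)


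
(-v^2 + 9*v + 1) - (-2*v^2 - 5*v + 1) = v^2 + 14*v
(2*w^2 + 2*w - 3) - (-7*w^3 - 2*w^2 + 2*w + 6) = 7*w^3 + 4*w^2 - 9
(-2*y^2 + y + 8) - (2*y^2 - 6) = -4*y^2 + y + 14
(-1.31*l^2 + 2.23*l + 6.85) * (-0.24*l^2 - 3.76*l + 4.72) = 0.3144*l^4 + 4.3904*l^3 - 16.212*l^2 - 15.2304*l + 32.332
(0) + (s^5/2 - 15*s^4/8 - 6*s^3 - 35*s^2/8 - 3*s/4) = s^5/2 - 15*s^4/8 - 6*s^3 - 35*s^2/8 - 3*s/4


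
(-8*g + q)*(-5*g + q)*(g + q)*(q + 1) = 40*g^3*q + 40*g^3 + 27*g^2*q^2 + 27*g^2*q - 12*g*q^3 - 12*g*q^2 + q^4 + q^3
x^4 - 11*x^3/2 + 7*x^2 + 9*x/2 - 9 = (x - 3)*(x - 2)*(x - 3/2)*(x + 1)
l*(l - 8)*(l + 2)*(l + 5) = l^4 - l^3 - 46*l^2 - 80*l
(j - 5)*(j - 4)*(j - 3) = j^3 - 12*j^2 + 47*j - 60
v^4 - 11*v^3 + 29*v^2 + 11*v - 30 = (v - 6)*(v - 5)*(v - 1)*(v + 1)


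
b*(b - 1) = b^2 - b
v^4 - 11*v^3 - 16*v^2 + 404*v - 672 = (v - 8)*(v - 7)*(v - 2)*(v + 6)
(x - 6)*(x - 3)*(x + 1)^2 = x^4 - 7*x^3 + x^2 + 27*x + 18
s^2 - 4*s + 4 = (s - 2)^2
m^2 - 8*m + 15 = (m - 5)*(m - 3)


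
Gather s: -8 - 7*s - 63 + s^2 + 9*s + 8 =s^2 + 2*s - 63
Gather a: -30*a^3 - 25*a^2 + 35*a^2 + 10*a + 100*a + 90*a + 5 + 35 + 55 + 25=-30*a^3 + 10*a^2 + 200*a + 120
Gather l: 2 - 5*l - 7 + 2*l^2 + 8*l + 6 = 2*l^2 + 3*l + 1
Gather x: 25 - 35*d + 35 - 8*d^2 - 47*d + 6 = -8*d^2 - 82*d + 66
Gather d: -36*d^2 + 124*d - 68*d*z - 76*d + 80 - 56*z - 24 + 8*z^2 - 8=-36*d^2 + d*(48 - 68*z) + 8*z^2 - 56*z + 48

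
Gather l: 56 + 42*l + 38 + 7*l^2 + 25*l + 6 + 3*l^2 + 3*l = 10*l^2 + 70*l + 100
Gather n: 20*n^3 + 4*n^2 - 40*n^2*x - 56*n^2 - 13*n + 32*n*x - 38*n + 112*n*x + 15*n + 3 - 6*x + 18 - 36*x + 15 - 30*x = 20*n^3 + n^2*(-40*x - 52) + n*(144*x - 36) - 72*x + 36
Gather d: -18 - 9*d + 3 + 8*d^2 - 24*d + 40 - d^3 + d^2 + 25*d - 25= -d^3 + 9*d^2 - 8*d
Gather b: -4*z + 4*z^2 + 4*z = 4*z^2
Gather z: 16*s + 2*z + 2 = 16*s + 2*z + 2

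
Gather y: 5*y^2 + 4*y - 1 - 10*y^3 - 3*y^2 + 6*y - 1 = -10*y^3 + 2*y^2 + 10*y - 2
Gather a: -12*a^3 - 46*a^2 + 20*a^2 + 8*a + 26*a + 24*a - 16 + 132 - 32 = -12*a^3 - 26*a^2 + 58*a + 84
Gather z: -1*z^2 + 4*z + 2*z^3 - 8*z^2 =2*z^3 - 9*z^2 + 4*z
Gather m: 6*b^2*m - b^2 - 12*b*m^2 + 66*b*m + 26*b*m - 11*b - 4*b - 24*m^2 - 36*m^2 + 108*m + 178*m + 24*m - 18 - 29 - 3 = -b^2 - 15*b + m^2*(-12*b - 60) + m*(6*b^2 + 92*b + 310) - 50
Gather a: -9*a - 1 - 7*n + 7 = -9*a - 7*n + 6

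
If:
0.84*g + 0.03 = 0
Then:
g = -0.04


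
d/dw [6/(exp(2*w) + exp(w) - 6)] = (-12*exp(w) - 6)*exp(w)/(exp(2*w) + exp(w) - 6)^2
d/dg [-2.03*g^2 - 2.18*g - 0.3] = -4.06*g - 2.18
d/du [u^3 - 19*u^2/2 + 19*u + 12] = 3*u^2 - 19*u + 19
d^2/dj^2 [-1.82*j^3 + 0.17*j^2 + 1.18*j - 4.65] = 0.34 - 10.92*j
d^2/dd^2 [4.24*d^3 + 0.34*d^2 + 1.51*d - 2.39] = 25.44*d + 0.68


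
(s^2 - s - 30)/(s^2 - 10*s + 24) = (s + 5)/(s - 4)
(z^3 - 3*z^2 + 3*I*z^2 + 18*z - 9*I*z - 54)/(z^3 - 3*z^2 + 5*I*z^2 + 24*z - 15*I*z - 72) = (z + 6*I)/(z + 8*I)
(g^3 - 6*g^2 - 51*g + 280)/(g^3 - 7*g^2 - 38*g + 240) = (g + 7)/(g + 6)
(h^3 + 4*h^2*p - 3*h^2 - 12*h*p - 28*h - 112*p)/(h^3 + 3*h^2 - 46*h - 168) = (h + 4*p)/(h + 6)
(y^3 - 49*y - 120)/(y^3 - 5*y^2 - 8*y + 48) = (y^2 - 3*y - 40)/(y^2 - 8*y + 16)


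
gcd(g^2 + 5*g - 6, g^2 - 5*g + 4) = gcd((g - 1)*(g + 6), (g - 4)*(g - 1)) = g - 1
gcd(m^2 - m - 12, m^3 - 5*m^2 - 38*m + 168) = m - 4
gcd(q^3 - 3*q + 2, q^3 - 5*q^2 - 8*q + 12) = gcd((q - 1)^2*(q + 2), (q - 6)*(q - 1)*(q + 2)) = q^2 + q - 2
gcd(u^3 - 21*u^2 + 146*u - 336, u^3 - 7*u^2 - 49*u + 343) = u - 7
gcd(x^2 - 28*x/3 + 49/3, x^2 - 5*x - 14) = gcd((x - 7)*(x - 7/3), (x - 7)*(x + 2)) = x - 7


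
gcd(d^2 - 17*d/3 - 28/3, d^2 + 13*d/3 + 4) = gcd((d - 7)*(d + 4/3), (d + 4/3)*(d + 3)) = d + 4/3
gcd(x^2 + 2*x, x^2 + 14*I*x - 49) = 1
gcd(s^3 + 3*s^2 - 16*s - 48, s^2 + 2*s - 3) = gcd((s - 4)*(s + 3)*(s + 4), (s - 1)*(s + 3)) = s + 3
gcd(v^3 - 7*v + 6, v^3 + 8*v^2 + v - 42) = v^2 + v - 6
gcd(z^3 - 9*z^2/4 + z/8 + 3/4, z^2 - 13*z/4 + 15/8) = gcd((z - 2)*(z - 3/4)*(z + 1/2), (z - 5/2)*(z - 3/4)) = z - 3/4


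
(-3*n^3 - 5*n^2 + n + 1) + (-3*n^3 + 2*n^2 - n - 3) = -6*n^3 - 3*n^2 - 2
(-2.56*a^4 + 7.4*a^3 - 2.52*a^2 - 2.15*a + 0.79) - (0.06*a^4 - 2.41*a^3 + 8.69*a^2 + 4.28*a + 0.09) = -2.62*a^4 + 9.81*a^3 - 11.21*a^2 - 6.43*a + 0.7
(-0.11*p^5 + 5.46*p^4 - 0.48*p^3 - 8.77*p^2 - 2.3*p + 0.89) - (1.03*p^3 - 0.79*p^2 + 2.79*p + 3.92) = -0.11*p^5 + 5.46*p^4 - 1.51*p^3 - 7.98*p^2 - 5.09*p - 3.03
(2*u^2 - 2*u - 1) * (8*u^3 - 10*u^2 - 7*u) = 16*u^5 - 36*u^4 - 2*u^3 + 24*u^2 + 7*u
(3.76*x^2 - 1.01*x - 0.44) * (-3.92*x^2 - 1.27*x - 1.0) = -14.7392*x^4 - 0.816*x^3 - 0.7525*x^2 + 1.5688*x + 0.44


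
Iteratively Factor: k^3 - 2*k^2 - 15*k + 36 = (k - 3)*(k^2 + k - 12) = (k - 3)*(k + 4)*(k - 3)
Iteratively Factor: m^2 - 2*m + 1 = (m - 1)*(m - 1)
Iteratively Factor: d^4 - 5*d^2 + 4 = (d - 2)*(d^3 + 2*d^2 - d - 2) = (d - 2)*(d + 2)*(d^2 - 1) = (d - 2)*(d + 1)*(d + 2)*(d - 1)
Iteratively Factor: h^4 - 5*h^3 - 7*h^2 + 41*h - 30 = (h - 1)*(h^3 - 4*h^2 - 11*h + 30) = (h - 5)*(h - 1)*(h^2 + h - 6) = (h - 5)*(h - 2)*(h - 1)*(h + 3)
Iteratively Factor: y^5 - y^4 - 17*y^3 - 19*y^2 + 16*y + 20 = (y + 2)*(y^4 - 3*y^3 - 11*y^2 + 3*y + 10) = (y + 2)^2*(y^3 - 5*y^2 - y + 5) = (y - 5)*(y + 2)^2*(y^2 - 1) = (y - 5)*(y - 1)*(y + 2)^2*(y + 1)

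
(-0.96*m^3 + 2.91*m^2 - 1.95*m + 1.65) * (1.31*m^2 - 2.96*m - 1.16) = -1.2576*m^5 + 6.6537*m^4 - 10.0545*m^3 + 4.5579*m^2 - 2.622*m - 1.914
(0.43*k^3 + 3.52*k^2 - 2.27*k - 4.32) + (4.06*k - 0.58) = 0.43*k^3 + 3.52*k^2 + 1.79*k - 4.9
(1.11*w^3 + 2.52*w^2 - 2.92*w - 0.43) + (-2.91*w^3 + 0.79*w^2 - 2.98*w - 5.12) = -1.8*w^3 + 3.31*w^2 - 5.9*w - 5.55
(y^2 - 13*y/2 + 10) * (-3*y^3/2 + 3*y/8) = -3*y^5/2 + 39*y^4/4 - 117*y^3/8 - 39*y^2/16 + 15*y/4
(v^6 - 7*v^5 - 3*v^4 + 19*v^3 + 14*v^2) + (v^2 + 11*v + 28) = v^6 - 7*v^5 - 3*v^4 + 19*v^3 + 15*v^2 + 11*v + 28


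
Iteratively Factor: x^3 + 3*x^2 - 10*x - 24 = (x + 4)*(x^2 - x - 6) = (x + 2)*(x + 4)*(x - 3)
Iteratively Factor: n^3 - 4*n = (n + 2)*(n^2 - 2*n) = (n - 2)*(n + 2)*(n)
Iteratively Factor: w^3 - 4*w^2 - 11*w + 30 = (w - 2)*(w^2 - 2*w - 15) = (w - 2)*(w + 3)*(w - 5)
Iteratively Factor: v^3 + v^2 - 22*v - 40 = (v + 4)*(v^2 - 3*v - 10) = (v + 2)*(v + 4)*(v - 5)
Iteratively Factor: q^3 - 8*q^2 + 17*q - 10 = (q - 1)*(q^2 - 7*q + 10) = (q - 5)*(q - 1)*(q - 2)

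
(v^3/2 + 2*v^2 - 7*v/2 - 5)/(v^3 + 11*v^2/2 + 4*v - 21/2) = (v^3 + 4*v^2 - 7*v - 10)/(2*v^3 + 11*v^2 + 8*v - 21)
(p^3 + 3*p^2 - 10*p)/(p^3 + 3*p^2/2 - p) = 2*(p^2 + 3*p - 10)/(2*p^2 + 3*p - 2)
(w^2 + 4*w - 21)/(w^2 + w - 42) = (w - 3)/(w - 6)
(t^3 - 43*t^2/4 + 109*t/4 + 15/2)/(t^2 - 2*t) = (4*t^3 - 43*t^2 + 109*t + 30)/(4*t*(t - 2))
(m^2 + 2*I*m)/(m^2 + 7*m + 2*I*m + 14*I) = m/(m + 7)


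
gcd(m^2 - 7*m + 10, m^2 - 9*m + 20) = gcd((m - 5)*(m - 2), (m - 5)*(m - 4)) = m - 5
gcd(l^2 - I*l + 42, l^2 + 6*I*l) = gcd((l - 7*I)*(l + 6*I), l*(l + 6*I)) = l + 6*I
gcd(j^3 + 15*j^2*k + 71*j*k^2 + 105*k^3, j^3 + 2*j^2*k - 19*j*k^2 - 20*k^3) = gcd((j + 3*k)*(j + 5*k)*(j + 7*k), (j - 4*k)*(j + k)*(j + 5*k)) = j + 5*k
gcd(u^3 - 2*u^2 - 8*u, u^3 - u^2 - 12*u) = u^2 - 4*u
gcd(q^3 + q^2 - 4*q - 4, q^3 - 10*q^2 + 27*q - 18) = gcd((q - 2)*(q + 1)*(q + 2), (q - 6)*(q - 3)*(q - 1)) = 1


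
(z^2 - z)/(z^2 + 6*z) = (z - 1)/(z + 6)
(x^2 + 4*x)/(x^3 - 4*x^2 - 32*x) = 1/(x - 8)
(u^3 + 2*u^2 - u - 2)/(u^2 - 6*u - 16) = (u^2 - 1)/(u - 8)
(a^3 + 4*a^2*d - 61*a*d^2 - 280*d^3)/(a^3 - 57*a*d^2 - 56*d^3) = (a + 5*d)/(a + d)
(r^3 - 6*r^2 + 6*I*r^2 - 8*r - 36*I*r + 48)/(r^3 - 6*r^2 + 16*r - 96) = (r + 2*I)/(r - 4*I)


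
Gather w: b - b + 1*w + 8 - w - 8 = 0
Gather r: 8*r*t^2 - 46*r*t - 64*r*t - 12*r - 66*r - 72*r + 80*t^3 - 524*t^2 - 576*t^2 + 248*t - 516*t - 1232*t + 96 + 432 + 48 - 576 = r*(8*t^2 - 110*t - 150) + 80*t^3 - 1100*t^2 - 1500*t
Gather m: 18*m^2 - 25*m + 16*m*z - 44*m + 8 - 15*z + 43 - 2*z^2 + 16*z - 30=18*m^2 + m*(16*z - 69) - 2*z^2 + z + 21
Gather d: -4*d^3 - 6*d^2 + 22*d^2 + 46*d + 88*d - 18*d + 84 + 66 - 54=-4*d^3 + 16*d^2 + 116*d + 96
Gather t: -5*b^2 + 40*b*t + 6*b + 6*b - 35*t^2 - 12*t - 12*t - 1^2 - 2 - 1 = -5*b^2 + 12*b - 35*t^2 + t*(40*b - 24) - 4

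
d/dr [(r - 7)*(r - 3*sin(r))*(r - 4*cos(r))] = (7 - r)*(r - 4*cos(r))*(3*cos(r) - 1) + (r - 7)*(r - 3*sin(r))*(4*sin(r) + 1) + (r - 3*sin(r))*(r - 4*cos(r))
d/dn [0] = 0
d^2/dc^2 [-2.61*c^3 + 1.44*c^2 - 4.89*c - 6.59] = 2.88 - 15.66*c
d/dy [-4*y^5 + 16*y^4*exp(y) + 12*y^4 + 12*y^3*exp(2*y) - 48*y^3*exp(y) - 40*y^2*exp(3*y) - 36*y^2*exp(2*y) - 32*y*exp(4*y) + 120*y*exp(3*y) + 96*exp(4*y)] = 16*y^4*exp(y) - 20*y^4 + 24*y^3*exp(2*y) + 16*y^3*exp(y) + 48*y^3 - 120*y^2*exp(3*y) - 36*y^2*exp(2*y) - 144*y^2*exp(y) - 128*y*exp(4*y) + 280*y*exp(3*y) - 72*y*exp(2*y) + 352*exp(4*y) + 120*exp(3*y)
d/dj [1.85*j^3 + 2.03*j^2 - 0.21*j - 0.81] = 5.55*j^2 + 4.06*j - 0.21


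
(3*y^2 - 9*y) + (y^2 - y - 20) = 4*y^2 - 10*y - 20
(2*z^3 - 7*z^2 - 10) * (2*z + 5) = 4*z^4 - 4*z^3 - 35*z^2 - 20*z - 50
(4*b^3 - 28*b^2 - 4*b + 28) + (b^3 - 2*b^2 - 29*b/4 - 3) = 5*b^3 - 30*b^2 - 45*b/4 + 25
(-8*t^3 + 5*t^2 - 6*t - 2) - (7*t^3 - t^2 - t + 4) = -15*t^3 + 6*t^2 - 5*t - 6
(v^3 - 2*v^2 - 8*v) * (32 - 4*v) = -4*v^4 + 40*v^3 - 32*v^2 - 256*v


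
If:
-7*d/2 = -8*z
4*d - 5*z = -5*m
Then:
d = 16*z/7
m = -29*z/35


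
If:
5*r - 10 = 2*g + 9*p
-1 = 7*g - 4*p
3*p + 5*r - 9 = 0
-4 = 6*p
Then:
No Solution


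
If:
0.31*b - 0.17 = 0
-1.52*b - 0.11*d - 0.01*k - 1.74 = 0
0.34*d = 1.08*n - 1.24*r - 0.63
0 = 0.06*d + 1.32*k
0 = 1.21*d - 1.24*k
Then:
No Solution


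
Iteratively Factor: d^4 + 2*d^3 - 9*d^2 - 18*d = (d + 3)*(d^3 - d^2 - 6*d) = d*(d + 3)*(d^2 - d - 6) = d*(d - 3)*(d + 3)*(d + 2)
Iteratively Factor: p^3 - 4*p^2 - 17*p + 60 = (p - 3)*(p^2 - p - 20) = (p - 3)*(p + 4)*(p - 5)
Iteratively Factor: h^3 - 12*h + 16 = (h + 4)*(h^2 - 4*h + 4) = (h - 2)*(h + 4)*(h - 2)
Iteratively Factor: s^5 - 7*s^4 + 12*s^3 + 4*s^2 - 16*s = (s - 2)*(s^4 - 5*s^3 + 2*s^2 + 8*s) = (s - 2)^2*(s^3 - 3*s^2 - 4*s) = (s - 2)^2*(s + 1)*(s^2 - 4*s) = (s - 4)*(s - 2)^2*(s + 1)*(s)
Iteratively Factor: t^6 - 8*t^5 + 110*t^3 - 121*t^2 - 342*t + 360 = (t - 1)*(t^5 - 7*t^4 - 7*t^3 + 103*t^2 - 18*t - 360) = (t - 1)*(t + 2)*(t^4 - 9*t^3 + 11*t^2 + 81*t - 180) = (t - 1)*(t + 2)*(t + 3)*(t^3 - 12*t^2 + 47*t - 60) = (t - 5)*(t - 1)*(t + 2)*(t + 3)*(t^2 - 7*t + 12) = (t - 5)*(t - 3)*(t - 1)*(t + 2)*(t + 3)*(t - 4)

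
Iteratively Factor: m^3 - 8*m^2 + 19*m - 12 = (m - 4)*(m^2 - 4*m + 3) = (m - 4)*(m - 3)*(m - 1)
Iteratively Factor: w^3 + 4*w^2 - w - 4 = (w - 1)*(w^2 + 5*w + 4) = (w - 1)*(w + 4)*(w + 1)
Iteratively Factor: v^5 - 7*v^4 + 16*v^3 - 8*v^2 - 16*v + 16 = (v - 2)*(v^4 - 5*v^3 + 6*v^2 + 4*v - 8) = (v - 2)^2*(v^3 - 3*v^2 + 4) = (v - 2)^3*(v^2 - v - 2) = (v - 2)^4*(v + 1)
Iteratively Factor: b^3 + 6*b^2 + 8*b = (b)*(b^2 + 6*b + 8) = b*(b + 4)*(b + 2)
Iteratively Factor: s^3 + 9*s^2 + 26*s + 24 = (s + 3)*(s^2 + 6*s + 8) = (s + 3)*(s + 4)*(s + 2)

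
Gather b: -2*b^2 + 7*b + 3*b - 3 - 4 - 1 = -2*b^2 + 10*b - 8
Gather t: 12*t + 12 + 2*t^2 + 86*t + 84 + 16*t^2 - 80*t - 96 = 18*t^2 + 18*t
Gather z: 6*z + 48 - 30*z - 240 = -24*z - 192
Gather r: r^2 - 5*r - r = r^2 - 6*r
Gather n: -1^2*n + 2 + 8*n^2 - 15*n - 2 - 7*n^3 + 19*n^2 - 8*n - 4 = -7*n^3 + 27*n^2 - 24*n - 4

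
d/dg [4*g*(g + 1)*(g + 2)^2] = 16*g^3 + 60*g^2 + 64*g + 16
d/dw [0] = 0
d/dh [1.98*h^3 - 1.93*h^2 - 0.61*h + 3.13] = 5.94*h^2 - 3.86*h - 0.61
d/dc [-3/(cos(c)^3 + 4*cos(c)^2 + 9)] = -3*(3*cos(c) + 8)*sin(c)*cos(c)/(cos(c)^3 + 4*cos(c)^2 + 9)^2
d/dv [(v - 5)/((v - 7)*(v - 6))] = (-v^2 + 10*v - 23)/(v^4 - 26*v^3 + 253*v^2 - 1092*v + 1764)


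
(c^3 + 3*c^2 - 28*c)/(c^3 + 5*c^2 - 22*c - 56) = c/(c + 2)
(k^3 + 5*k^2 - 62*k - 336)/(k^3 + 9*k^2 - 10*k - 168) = (k - 8)/(k - 4)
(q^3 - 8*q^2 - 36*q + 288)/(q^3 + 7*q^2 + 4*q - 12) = (q^2 - 14*q + 48)/(q^2 + q - 2)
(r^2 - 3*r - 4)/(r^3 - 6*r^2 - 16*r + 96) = (r + 1)/(r^2 - 2*r - 24)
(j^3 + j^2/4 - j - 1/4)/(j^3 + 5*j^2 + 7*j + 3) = (4*j^2 - 3*j - 1)/(4*(j^2 + 4*j + 3))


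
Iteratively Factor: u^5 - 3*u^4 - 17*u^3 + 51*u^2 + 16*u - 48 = (u + 1)*(u^4 - 4*u^3 - 13*u^2 + 64*u - 48) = (u + 1)*(u + 4)*(u^3 - 8*u^2 + 19*u - 12) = (u - 3)*(u + 1)*(u + 4)*(u^2 - 5*u + 4) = (u - 4)*(u - 3)*(u + 1)*(u + 4)*(u - 1)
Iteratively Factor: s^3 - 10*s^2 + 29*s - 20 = (s - 4)*(s^2 - 6*s + 5) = (s - 5)*(s - 4)*(s - 1)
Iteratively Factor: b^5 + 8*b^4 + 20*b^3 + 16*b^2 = (b + 2)*(b^4 + 6*b^3 + 8*b^2) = b*(b + 2)*(b^3 + 6*b^2 + 8*b) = b*(b + 2)^2*(b^2 + 4*b) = b^2*(b + 2)^2*(b + 4)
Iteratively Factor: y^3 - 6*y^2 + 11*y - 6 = (y - 1)*(y^2 - 5*y + 6) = (y - 2)*(y - 1)*(y - 3)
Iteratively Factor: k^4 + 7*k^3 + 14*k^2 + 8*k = (k + 2)*(k^3 + 5*k^2 + 4*k) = (k + 2)*(k + 4)*(k^2 + k) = (k + 1)*(k + 2)*(k + 4)*(k)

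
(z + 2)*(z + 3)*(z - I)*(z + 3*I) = z^4 + 5*z^3 + 2*I*z^3 + 9*z^2 + 10*I*z^2 + 15*z + 12*I*z + 18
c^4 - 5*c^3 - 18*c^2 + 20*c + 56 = (c - 7)*(c - 2)*(c + 2)^2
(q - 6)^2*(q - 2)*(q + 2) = q^4 - 12*q^3 + 32*q^2 + 48*q - 144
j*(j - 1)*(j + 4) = j^3 + 3*j^2 - 4*j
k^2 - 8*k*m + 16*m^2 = (k - 4*m)^2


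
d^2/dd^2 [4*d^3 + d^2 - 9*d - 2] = 24*d + 2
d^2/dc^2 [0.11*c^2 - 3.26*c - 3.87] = 0.220000000000000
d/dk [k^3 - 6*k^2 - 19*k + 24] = 3*k^2 - 12*k - 19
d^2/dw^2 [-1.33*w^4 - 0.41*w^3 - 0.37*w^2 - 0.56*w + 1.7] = -15.96*w^2 - 2.46*w - 0.74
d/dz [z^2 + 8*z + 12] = 2*z + 8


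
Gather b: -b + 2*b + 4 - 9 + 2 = b - 3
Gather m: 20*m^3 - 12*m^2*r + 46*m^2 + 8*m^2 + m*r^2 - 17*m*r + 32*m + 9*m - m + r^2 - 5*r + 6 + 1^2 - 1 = 20*m^3 + m^2*(54 - 12*r) + m*(r^2 - 17*r + 40) + r^2 - 5*r + 6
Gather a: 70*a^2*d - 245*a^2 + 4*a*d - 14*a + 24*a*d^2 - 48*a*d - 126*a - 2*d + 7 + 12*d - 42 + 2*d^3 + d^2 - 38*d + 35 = a^2*(70*d - 245) + a*(24*d^2 - 44*d - 140) + 2*d^3 + d^2 - 28*d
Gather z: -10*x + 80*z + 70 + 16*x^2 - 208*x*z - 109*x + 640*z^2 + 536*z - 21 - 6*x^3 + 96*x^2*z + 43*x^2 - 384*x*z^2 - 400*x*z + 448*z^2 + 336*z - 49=-6*x^3 + 59*x^2 - 119*x + z^2*(1088 - 384*x) + z*(96*x^2 - 608*x + 952)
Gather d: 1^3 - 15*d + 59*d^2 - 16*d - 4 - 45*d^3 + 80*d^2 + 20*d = -45*d^3 + 139*d^2 - 11*d - 3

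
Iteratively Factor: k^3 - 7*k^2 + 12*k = (k - 4)*(k^2 - 3*k) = (k - 4)*(k - 3)*(k)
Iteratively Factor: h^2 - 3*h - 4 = (h + 1)*(h - 4)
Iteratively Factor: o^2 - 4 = (o + 2)*(o - 2)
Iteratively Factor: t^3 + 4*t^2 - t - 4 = (t - 1)*(t^2 + 5*t + 4) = (t - 1)*(t + 4)*(t + 1)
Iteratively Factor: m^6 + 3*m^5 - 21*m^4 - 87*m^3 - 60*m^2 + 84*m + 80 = (m + 2)*(m^5 + m^4 - 23*m^3 - 41*m^2 + 22*m + 40) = (m + 2)^2*(m^4 - m^3 - 21*m^2 + m + 20) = (m + 2)^2*(m + 4)*(m^3 - 5*m^2 - m + 5) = (m - 5)*(m + 2)^2*(m + 4)*(m^2 - 1) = (m - 5)*(m + 1)*(m + 2)^2*(m + 4)*(m - 1)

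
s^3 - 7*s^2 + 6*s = s*(s - 6)*(s - 1)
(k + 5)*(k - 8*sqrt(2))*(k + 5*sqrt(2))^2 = k^4 + 2*sqrt(2)*k^3 + 5*k^3 - 110*k^2 + 10*sqrt(2)*k^2 - 400*sqrt(2)*k - 550*k - 2000*sqrt(2)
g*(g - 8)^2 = g^3 - 16*g^2 + 64*g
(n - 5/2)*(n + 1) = n^2 - 3*n/2 - 5/2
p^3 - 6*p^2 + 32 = (p - 4)^2*(p + 2)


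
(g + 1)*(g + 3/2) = g^2 + 5*g/2 + 3/2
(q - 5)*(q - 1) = q^2 - 6*q + 5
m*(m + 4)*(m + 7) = m^3 + 11*m^2 + 28*m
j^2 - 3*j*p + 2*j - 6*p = (j + 2)*(j - 3*p)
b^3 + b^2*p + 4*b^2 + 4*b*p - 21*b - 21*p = (b - 3)*(b + 7)*(b + p)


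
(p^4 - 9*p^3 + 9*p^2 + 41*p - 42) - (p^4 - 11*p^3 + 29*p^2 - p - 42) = 2*p^3 - 20*p^2 + 42*p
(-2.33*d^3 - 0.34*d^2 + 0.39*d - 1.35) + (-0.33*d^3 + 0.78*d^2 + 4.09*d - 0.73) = -2.66*d^3 + 0.44*d^2 + 4.48*d - 2.08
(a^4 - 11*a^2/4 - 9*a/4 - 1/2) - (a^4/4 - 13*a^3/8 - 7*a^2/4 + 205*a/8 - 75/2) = 3*a^4/4 + 13*a^3/8 - a^2 - 223*a/8 + 37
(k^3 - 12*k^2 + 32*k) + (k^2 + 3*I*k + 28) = k^3 - 11*k^2 + 32*k + 3*I*k + 28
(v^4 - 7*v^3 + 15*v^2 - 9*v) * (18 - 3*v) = -3*v^5 + 39*v^4 - 171*v^3 + 297*v^2 - 162*v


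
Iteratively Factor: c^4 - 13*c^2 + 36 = (c + 2)*(c^3 - 2*c^2 - 9*c + 18) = (c - 3)*(c + 2)*(c^2 + c - 6) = (c - 3)*(c - 2)*(c + 2)*(c + 3)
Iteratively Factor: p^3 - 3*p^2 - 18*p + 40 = (p - 5)*(p^2 + 2*p - 8) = (p - 5)*(p + 4)*(p - 2)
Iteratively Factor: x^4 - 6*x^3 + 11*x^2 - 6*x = (x - 2)*(x^3 - 4*x^2 + 3*x) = (x - 2)*(x - 1)*(x^2 - 3*x) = x*(x - 2)*(x - 1)*(x - 3)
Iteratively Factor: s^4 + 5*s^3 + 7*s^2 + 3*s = (s + 3)*(s^3 + 2*s^2 + s) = s*(s + 3)*(s^2 + 2*s + 1) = s*(s + 1)*(s + 3)*(s + 1)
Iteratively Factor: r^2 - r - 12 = (r + 3)*(r - 4)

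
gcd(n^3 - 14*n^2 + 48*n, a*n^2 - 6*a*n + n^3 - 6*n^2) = n^2 - 6*n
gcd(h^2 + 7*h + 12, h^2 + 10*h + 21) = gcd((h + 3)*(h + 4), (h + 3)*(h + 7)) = h + 3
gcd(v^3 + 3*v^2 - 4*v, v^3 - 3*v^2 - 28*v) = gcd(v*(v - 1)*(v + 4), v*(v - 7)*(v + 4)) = v^2 + 4*v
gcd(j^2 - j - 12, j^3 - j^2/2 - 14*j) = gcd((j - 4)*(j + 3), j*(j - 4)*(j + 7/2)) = j - 4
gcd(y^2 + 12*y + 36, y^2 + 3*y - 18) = y + 6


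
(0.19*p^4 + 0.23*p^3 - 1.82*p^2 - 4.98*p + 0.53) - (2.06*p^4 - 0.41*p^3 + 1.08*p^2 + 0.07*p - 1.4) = -1.87*p^4 + 0.64*p^3 - 2.9*p^2 - 5.05*p + 1.93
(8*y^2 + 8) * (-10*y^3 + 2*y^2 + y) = -80*y^5 + 16*y^4 - 72*y^3 + 16*y^2 + 8*y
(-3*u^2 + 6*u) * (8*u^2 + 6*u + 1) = -24*u^4 + 30*u^3 + 33*u^2 + 6*u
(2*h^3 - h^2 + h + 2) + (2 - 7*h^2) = 2*h^3 - 8*h^2 + h + 4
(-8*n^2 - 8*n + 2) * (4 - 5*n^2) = 40*n^4 + 40*n^3 - 42*n^2 - 32*n + 8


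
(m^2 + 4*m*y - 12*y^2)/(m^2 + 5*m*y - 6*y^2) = (-m + 2*y)/(-m + y)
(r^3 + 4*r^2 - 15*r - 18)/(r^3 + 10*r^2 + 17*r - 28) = (r^3 + 4*r^2 - 15*r - 18)/(r^3 + 10*r^2 + 17*r - 28)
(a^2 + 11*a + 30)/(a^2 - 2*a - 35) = (a + 6)/(a - 7)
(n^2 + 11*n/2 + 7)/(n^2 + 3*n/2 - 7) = (n + 2)/(n - 2)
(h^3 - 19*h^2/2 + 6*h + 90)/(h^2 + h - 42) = (h^2 - 7*h/2 - 15)/(h + 7)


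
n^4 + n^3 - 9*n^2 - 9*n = n*(n - 3)*(n + 1)*(n + 3)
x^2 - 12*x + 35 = (x - 7)*(x - 5)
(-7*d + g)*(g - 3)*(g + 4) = -7*d*g^2 - 7*d*g + 84*d + g^3 + g^2 - 12*g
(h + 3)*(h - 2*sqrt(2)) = h^2 - 2*sqrt(2)*h + 3*h - 6*sqrt(2)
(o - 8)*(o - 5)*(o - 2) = o^3 - 15*o^2 + 66*o - 80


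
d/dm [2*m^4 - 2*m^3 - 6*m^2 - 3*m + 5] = 8*m^3 - 6*m^2 - 12*m - 3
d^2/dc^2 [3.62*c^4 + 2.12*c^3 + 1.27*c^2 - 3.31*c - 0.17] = 43.44*c^2 + 12.72*c + 2.54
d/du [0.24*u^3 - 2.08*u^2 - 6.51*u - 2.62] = 0.72*u^2 - 4.16*u - 6.51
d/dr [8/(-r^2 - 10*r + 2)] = 16*(r + 5)/(r^2 + 10*r - 2)^2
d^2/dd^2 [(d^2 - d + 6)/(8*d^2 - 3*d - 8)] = 4*(-20*d^3 + 672*d^2 - 312*d + 263)/(512*d^6 - 576*d^5 - 1320*d^4 + 1125*d^3 + 1320*d^2 - 576*d - 512)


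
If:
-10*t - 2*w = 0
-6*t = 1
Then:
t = -1/6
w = 5/6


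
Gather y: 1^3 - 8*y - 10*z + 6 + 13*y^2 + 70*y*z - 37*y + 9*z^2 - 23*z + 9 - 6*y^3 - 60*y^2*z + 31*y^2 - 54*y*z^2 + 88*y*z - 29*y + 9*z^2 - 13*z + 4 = -6*y^3 + y^2*(44 - 60*z) + y*(-54*z^2 + 158*z - 74) + 18*z^2 - 46*z + 20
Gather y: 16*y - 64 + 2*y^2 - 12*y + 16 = 2*y^2 + 4*y - 48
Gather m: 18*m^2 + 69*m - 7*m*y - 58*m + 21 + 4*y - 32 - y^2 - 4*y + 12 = 18*m^2 + m*(11 - 7*y) - y^2 + 1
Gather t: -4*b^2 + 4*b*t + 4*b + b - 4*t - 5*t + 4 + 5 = -4*b^2 + 5*b + t*(4*b - 9) + 9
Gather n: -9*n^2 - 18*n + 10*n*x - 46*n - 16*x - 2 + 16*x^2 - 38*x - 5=-9*n^2 + n*(10*x - 64) + 16*x^2 - 54*x - 7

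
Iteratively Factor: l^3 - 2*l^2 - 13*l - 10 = (l - 5)*(l^2 + 3*l + 2) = (l - 5)*(l + 2)*(l + 1)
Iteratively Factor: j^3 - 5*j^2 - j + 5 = (j + 1)*(j^2 - 6*j + 5) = (j - 1)*(j + 1)*(j - 5)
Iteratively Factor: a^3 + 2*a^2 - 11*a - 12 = (a + 1)*(a^2 + a - 12) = (a - 3)*(a + 1)*(a + 4)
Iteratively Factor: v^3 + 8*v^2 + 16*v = (v + 4)*(v^2 + 4*v) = v*(v + 4)*(v + 4)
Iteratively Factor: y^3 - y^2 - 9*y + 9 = (y - 1)*(y^2 - 9) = (y - 3)*(y - 1)*(y + 3)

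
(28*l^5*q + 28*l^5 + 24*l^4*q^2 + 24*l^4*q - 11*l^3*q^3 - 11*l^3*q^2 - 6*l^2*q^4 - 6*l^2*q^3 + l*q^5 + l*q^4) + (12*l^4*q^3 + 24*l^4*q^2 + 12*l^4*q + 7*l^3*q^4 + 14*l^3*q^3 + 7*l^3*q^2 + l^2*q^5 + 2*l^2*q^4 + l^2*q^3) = 28*l^5*q + 28*l^5 + 12*l^4*q^3 + 48*l^4*q^2 + 36*l^4*q + 7*l^3*q^4 + 3*l^3*q^3 - 4*l^3*q^2 + l^2*q^5 - 4*l^2*q^4 - 5*l^2*q^3 + l*q^5 + l*q^4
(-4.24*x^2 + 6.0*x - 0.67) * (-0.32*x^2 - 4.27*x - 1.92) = 1.3568*x^4 + 16.1848*x^3 - 17.2648*x^2 - 8.6591*x + 1.2864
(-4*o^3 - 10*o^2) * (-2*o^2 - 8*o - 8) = 8*o^5 + 52*o^4 + 112*o^3 + 80*o^2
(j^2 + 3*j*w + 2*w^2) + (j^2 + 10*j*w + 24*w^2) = 2*j^2 + 13*j*w + 26*w^2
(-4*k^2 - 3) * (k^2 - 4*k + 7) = -4*k^4 + 16*k^3 - 31*k^2 + 12*k - 21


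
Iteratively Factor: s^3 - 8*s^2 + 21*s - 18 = (s - 3)*(s^2 - 5*s + 6) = (s - 3)^2*(s - 2)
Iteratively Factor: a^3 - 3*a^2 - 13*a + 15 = (a - 1)*(a^2 - 2*a - 15) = (a - 5)*(a - 1)*(a + 3)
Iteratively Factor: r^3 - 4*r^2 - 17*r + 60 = (r - 5)*(r^2 + r - 12) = (r - 5)*(r - 3)*(r + 4)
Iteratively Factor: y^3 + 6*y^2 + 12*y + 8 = (y + 2)*(y^2 + 4*y + 4) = (y + 2)^2*(y + 2)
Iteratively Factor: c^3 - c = (c - 1)*(c^2 + c) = c*(c - 1)*(c + 1)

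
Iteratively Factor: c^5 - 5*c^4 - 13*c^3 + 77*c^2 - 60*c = (c)*(c^4 - 5*c^3 - 13*c^2 + 77*c - 60) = c*(c - 1)*(c^3 - 4*c^2 - 17*c + 60) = c*(c - 3)*(c - 1)*(c^2 - c - 20) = c*(c - 5)*(c - 3)*(c - 1)*(c + 4)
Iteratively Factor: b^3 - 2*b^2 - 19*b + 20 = (b - 1)*(b^2 - b - 20) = (b - 1)*(b + 4)*(b - 5)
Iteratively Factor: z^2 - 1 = (z - 1)*(z + 1)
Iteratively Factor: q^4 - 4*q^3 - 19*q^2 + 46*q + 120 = (q + 2)*(q^3 - 6*q^2 - 7*q + 60) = (q - 5)*(q + 2)*(q^2 - q - 12) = (q - 5)*(q - 4)*(q + 2)*(q + 3)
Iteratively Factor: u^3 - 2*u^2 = (u)*(u^2 - 2*u) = u*(u - 2)*(u)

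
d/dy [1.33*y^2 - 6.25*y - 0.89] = 2.66*y - 6.25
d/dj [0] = 0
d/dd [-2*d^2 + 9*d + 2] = 9 - 4*d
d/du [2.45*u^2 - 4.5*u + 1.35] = 4.9*u - 4.5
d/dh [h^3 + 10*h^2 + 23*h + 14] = 3*h^2 + 20*h + 23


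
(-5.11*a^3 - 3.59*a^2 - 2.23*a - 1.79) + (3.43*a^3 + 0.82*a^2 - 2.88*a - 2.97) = -1.68*a^3 - 2.77*a^2 - 5.11*a - 4.76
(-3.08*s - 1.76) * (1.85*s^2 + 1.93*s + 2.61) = -5.698*s^3 - 9.2004*s^2 - 11.4356*s - 4.5936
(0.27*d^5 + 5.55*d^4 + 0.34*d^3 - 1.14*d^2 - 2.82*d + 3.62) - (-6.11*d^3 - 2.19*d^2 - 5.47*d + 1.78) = 0.27*d^5 + 5.55*d^4 + 6.45*d^3 + 1.05*d^2 + 2.65*d + 1.84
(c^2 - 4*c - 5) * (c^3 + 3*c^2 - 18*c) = c^5 - c^4 - 35*c^3 + 57*c^2 + 90*c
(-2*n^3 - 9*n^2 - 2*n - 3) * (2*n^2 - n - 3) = -4*n^5 - 16*n^4 + 11*n^3 + 23*n^2 + 9*n + 9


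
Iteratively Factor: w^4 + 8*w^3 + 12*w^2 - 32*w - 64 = (w + 4)*(w^3 + 4*w^2 - 4*w - 16) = (w + 4)^2*(w^2 - 4) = (w - 2)*(w + 4)^2*(w + 2)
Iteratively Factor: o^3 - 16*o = (o + 4)*(o^2 - 4*o) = (o - 4)*(o + 4)*(o)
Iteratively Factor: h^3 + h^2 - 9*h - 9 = (h + 1)*(h^2 - 9) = (h + 1)*(h + 3)*(h - 3)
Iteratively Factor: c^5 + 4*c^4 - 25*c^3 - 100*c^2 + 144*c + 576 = (c - 4)*(c^4 + 8*c^3 + 7*c^2 - 72*c - 144) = (c - 4)*(c - 3)*(c^3 + 11*c^2 + 40*c + 48) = (c - 4)*(c - 3)*(c + 4)*(c^2 + 7*c + 12) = (c - 4)*(c - 3)*(c + 3)*(c + 4)*(c + 4)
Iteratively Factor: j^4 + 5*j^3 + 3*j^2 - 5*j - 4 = (j + 1)*(j^3 + 4*j^2 - j - 4) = (j - 1)*(j + 1)*(j^2 + 5*j + 4) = (j - 1)*(j + 1)*(j + 4)*(j + 1)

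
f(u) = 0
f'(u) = 0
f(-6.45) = 0.00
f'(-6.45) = 0.00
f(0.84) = 0.00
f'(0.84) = 0.00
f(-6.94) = 0.00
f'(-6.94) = 0.00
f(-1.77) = 0.00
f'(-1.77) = 0.00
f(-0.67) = 0.00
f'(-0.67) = 0.00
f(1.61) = 0.00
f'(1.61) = 0.00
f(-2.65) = 0.00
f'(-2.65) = 0.00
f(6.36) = 0.00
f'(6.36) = 0.00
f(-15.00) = 0.00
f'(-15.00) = 0.00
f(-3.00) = 0.00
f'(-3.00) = 0.00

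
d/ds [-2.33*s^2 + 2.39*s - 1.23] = 2.39 - 4.66*s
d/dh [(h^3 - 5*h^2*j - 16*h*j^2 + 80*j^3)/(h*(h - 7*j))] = (h^4 - 14*h^3*j + 51*h^2*j^2 - 160*h*j^3 + 560*j^4)/(h^2*(h^2 - 14*h*j + 49*j^2))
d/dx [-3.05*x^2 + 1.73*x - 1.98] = 1.73 - 6.1*x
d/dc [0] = 0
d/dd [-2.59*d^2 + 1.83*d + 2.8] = 1.83 - 5.18*d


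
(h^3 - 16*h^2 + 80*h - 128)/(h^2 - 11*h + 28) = (h^2 - 12*h + 32)/(h - 7)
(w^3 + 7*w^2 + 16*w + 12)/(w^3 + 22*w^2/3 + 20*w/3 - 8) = 3*(w^2 + 5*w + 6)/(3*w^2 + 16*w - 12)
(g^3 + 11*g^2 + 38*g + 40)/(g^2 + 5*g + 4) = (g^2 + 7*g + 10)/(g + 1)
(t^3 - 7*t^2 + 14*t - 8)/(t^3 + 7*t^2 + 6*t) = (t^3 - 7*t^2 + 14*t - 8)/(t*(t^2 + 7*t + 6))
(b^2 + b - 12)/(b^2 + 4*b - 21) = (b + 4)/(b + 7)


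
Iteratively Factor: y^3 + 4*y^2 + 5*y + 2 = (y + 2)*(y^2 + 2*y + 1) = (y + 1)*(y + 2)*(y + 1)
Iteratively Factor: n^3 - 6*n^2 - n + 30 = (n - 5)*(n^2 - n - 6) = (n - 5)*(n + 2)*(n - 3)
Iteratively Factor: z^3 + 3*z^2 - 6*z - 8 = (z + 4)*(z^2 - z - 2) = (z - 2)*(z + 4)*(z + 1)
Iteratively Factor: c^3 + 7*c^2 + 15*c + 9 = (c + 3)*(c^2 + 4*c + 3) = (c + 1)*(c + 3)*(c + 3)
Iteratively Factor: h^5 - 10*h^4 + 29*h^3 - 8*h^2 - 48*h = (h - 4)*(h^4 - 6*h^3 + 5*h^2 + 12*h) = (h - 4)*(h - 3)*(h^3 - 3*h^2 - 4*h) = (h - 4)*(h - 3)*(h + 1)*(h^2 - 4*h) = (h - 4)^2*(h - 3)*(h + 1)*(h)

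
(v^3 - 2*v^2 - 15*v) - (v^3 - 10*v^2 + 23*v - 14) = 8*v^2 - 38*v + 14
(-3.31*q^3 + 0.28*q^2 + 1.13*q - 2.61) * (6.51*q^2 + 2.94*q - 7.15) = -21.5481*q^5 - 7.9086*q^4 + 31.846*q^3 - 15.6709*q^2 - 15.7529*q + 18.6615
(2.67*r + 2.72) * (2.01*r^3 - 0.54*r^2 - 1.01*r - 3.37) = 5.3667*r^4 + 4.0254*r^3 - 4.1655*r^2 - 11.7451*r - 9.1664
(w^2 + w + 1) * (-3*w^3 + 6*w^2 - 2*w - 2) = -3*w^5 + 3*w^4 + w^3 + 2*w^2 - 4*w - 2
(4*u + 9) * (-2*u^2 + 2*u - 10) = -8*u^3 - 10*u^2 - 22*u - 90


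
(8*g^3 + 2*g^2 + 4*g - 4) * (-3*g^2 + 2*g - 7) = -24*g^5 + 10*g^4 - 64*g^3 + 6*g^2 - 36*g + 28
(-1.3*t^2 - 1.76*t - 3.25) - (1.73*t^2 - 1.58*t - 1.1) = -3.03*t^2 - 0.18*t - 2.15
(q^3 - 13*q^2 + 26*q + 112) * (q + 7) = q^4 - 6*q^3 - 65*q^2 + 294*q + 784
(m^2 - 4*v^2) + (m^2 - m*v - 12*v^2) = 2*m^2 - m*v - 16*v^2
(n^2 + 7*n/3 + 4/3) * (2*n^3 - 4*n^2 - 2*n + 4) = 2*n^5 + 2*n^4/3 - 26*n^3/3 - 6*n^2 + 20*n/3 + 16/3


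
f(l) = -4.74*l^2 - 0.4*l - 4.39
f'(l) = -9.48*l - 0.4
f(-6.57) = -206.36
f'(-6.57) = 61.88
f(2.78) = -42.13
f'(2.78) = -26.75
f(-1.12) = -9.89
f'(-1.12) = 10.22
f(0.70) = -6.99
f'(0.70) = -7.04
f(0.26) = -4.81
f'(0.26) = -2.86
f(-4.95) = -118.55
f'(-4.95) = 46.53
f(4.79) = -115.06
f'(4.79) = -45.81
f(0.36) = -5.15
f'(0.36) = -3.81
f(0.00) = -4.39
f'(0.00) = -0.40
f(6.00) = -177.43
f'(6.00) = -57.28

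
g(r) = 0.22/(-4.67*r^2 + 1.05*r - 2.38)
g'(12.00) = 0.00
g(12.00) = -0.00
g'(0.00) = -0.04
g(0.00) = -0.09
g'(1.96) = 0.01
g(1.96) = -0.01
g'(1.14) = 0.04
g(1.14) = -0.03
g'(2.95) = 0.00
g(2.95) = -0.01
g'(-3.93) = -0.00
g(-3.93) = -0.00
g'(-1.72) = -0.01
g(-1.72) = -0.01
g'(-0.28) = -0.09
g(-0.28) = -0.07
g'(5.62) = 0.00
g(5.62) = -0.00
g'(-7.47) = -0.00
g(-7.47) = -0.00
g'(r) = 0.22*(9.34*r - 1.05)/(-4.67*r^2 + 1.05*r - 2.38)^2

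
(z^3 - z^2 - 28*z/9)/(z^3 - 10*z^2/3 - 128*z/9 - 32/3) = z*(3*z - 7)/(3*z^2 - 14*z - 24)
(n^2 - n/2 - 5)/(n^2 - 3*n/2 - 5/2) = (n + 2)/(n + 1)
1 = 1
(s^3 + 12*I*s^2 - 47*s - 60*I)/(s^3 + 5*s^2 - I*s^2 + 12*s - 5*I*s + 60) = (s^2 + 9*I*s - 20)/(s^2 + s*(5 - 4*I) - 20*I)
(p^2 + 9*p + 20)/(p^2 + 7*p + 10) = (p + 4)/(p + 2)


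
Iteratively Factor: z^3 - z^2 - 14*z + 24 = (z + 4)*(z^2 - 5*z + 6) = (z - 3)*(z + 4)*(z - 2)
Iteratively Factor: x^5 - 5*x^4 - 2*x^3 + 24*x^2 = (x - 3)*(x^4 - 2*x^3 - 8*x^2) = (x - 4)*(x - 3)*(x^3 + 2*x^2) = (x - 4)*(x - 3)*(x + 2)*(x^2) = x*(x - 4)*(x - 3)*(x + 2)*(x)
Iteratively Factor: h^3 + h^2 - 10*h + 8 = (h - 1)*(h^2 + 2*h - 8) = (h - 1)*(h + 4)*(h - 2)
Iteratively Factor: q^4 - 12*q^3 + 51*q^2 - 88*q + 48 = (q - 3)*(q^3 - 9*q^2 + 24*q - 16) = (q - 4)*(q - 3)*(q^2 - 5*q + 4) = (q - 4)*(q - 3)*(q - 1)*(q - 4)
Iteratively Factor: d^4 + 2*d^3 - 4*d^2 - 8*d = (d + 2)*(d^3 - 4*d) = (d - 2)*(d + 2)*(d^2 + 2*d) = (d - 2)*(d + 2)^2*(d)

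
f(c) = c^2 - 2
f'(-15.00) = -30.00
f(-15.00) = 223.00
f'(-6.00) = -12.00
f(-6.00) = 34.00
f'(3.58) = 7.16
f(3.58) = 10.82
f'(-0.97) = -1.94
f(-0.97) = -1.06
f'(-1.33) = -2.66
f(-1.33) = -0.23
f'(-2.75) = -5.50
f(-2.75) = 5.56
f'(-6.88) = -13.76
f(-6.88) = 45.33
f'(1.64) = 3.28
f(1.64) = 0.69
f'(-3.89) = -7.78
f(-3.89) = 13.13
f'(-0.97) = -1.94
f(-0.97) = -1.06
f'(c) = 2*c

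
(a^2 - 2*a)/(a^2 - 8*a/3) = 3*(a - 2)/(3*a - 8)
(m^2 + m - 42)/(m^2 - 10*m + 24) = (m + 7)/(m - 4)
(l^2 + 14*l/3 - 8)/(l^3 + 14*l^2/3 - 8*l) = 1/l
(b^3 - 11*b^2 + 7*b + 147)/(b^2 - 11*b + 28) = (b^2 - 4*b - 21)/(b - 4)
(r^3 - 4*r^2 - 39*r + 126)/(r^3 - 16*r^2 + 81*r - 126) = (r + 6)/(r - 6)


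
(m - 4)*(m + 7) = m^2 + 3*m - 28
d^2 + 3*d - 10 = (d - 2)*(d + 5)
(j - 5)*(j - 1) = j^2 - 6*j + 5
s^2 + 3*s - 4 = (s - 1)*(s + 4)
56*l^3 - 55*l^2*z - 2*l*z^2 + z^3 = (-8*l + z)*(-l + z)*(7*l + z)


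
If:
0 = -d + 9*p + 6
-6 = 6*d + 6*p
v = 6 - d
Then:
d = -3/10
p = -7/10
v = 63/10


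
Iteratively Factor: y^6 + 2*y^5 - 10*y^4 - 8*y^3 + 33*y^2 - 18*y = (y - 1)*(y^5 + 3*y^4 - 7*y^3 - 15*y^2 + 18*y) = (y - 2)*(y - 1)*(y^4 + 5*y^3 + 3*y^2 - 9*y) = y*(y - 2)*(y - 1)*(y^3 + 5*y^2 + 3*y - 9) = y*(y - 2)*(y - 1)*(y + 3)*(y^2 + 2*y - 3) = y*(y - 2)*(y - 1)*(y + 3)^2*(y - 1)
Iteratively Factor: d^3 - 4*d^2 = (d)*(d^2 - 4*d) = d*(d - 4)*(d)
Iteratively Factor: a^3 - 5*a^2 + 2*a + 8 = (a - 4)*(a^2 - a - 2) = (a - 4)*(a - 2)*(a + 1)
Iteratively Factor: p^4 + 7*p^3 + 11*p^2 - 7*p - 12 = (p + 3)*(p^3 + 4*p^2 - p - 4) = (p + 1)*(p + 3)*(p^2 + 3*p - 4) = (p + 1)*(p + 3)*(p + 4)*(p - 1)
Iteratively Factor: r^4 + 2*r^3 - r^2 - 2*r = (r + 1)*(r^3 + r^2 - 2*r) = (r - 1)*(r + 1)*(r^2 + 2*r) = (r - 1)*(r + 1)*(r + 2)*(r)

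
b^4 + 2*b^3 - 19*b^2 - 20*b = b*(b - 4)*(b + 1)*(b + 5)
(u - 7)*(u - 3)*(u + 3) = u^3 - 7*u^2 - 9*u + 63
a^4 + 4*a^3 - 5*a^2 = a^2*(a - 1)*(a + 5)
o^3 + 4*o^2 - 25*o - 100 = (o - 5)*(o + 4)*(o + 5)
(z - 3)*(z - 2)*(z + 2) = z^3 - 3*z^2 - 4*z + 12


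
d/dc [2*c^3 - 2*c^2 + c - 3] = 6*c^2 - 4*c + 1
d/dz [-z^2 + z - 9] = 1 - 2*z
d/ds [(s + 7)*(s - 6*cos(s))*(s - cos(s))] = (s + 7)*(s - 6*cos(s))*(sin(s) + 1) + (s + 7)*(s - cos(s))*(6*sin(s) + 1) + (s - 6*cos(s))*(s - cos(s))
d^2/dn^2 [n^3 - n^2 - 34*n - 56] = 6*n - 2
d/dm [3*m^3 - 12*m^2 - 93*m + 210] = 9*m^2 - 24*m - 93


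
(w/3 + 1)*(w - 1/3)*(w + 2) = w^3/3 + 14*w^2/9 + 13*w/9 - 2/3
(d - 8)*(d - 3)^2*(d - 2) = d^4 - 16*d^3 + 85*d^2 - 186*d + 144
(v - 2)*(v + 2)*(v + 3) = v^3 + 3*v^2 - 4*v - 12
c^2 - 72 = (c - 6*sqrt(2))*(c + 6*sqrt(2))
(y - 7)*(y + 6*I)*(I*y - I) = I*y^3 - 6*y^2 - 8*I*y^2 + 48*y + 7*I*y - 42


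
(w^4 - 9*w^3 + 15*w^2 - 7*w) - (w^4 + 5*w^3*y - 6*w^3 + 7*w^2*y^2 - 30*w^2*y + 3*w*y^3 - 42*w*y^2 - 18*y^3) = -5*w^3*y - 3*w^3 - 7*w^2*y^2 + 30*w^2*y + 15*w^2 - 3*w*y^3 + 42*w*y^2 - 7*w + 18*y^3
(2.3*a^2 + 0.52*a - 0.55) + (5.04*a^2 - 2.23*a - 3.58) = 7.34*a^2 - 1.71*a - 4.13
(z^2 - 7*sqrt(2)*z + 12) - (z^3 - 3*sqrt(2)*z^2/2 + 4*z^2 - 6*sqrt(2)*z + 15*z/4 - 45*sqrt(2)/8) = -z^3 - 3*z^2 + 3*sqrt(2)*z^2/2 - 15*z/4 - sqrt(2)*z + 45*sqrt(2)/8 + 12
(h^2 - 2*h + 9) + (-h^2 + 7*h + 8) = 5*h + 17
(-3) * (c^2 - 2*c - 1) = -3*c^2 + 6*c + 3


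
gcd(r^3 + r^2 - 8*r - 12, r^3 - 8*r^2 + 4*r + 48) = r + 2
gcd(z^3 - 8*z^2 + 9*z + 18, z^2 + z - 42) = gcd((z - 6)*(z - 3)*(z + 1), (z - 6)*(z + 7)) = z - 6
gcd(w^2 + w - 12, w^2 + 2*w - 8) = w + 4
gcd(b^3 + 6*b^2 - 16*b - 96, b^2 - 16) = b^2 - 16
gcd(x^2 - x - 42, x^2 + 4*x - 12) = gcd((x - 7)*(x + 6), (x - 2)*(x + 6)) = x + 6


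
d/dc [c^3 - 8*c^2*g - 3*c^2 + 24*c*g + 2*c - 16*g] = 3*c^2 - 16*c*g - 6*c + 24*g + 2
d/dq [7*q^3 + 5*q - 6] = 21*q^2 + 5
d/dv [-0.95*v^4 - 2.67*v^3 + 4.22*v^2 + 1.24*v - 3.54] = -3.8*v^3 - 8.01*v^2 + 8.44*v + 1.24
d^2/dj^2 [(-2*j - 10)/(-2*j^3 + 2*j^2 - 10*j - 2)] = 2*((j + 5)*(3*j^2 - 2*j + 5)^2 + (-3*j^2 + 2*j - (j + 5)*(3*j - 1) - 5)*(j^3 - j^2 + 5*j + 1))/(j^3 - j^2 + 5*j + 1)^3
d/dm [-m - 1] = -1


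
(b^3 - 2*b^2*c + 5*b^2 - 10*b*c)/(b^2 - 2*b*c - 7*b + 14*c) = b*(b + 5)/(b - 7)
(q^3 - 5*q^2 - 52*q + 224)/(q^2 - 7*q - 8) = (q^2 + 3*q - 28)/(q + 1)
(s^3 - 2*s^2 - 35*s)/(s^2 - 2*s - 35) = s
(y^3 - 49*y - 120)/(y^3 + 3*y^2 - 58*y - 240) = (y + 3)/(y + 6)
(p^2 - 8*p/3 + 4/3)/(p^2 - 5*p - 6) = (-3*p^2 + 8*p - 4)/(3*(-p^2 + 5*p + 6))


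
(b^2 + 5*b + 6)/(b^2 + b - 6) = (b + 2)/(b - 2)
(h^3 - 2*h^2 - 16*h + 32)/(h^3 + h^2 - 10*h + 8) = (h - 4)/(h - 1)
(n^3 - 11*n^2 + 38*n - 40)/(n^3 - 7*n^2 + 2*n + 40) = (n - 2)/(n + 2)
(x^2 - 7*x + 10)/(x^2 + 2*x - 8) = (x - 5)/(x + 4)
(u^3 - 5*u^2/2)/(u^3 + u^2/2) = (2*u - 5)/(2*u + 1)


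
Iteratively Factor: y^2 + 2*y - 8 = (y - 2)*(y + 4)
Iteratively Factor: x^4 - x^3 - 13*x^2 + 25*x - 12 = (x - 3)*(x^3 + 2*x^2 - 7*x + 4) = (x - 3)*(x + 4)*(x^2 - 2*x + 1) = (x - 3)*(x - 1)*(x + 4)*(x - 1)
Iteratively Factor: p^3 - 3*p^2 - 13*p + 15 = (p - 5)*(p^2 + 2*p - 3) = (p - 5)*(p + 3)*(p - 1)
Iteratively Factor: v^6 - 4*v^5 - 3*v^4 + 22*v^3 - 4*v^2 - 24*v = (v - 2)*(v^5 - 2*v^4 - 7*v^3 + 8*v^2 + 12*v) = (v - 2)*(v + 1)*(v^4 - 3*v^3 - 4*v^2 + 12*v) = (v - 3)*(v - 2)*(v + 1)*(v^3 - 4*v) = (v - 3)*(v - 2)^2*(v + 1)*(v^2 + 2*v) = v*(v - 3)*(v - 2)^2*(v + 1)*(v + 2)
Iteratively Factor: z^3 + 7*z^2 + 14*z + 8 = (z + 1)*(z^2 + 6*z + 8) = (z + 1)*(z + 4)*(z + 2)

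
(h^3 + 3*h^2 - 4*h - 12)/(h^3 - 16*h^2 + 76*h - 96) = (h^2 + 5*h + 6)/(h^2 - 14*h + 48)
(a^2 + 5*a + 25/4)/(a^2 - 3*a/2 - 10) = (a + 5/2)/(a - 4)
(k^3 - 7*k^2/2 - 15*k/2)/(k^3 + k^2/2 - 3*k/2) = (k - 5)/(k - 1)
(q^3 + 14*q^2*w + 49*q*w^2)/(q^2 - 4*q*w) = (q^2 + 14*q*w + 49*w^2)/(q - 4*w)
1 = 1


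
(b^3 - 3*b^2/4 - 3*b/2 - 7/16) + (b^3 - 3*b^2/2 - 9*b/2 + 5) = 2*b^3 - 9*b^2/4 - 6*b + 73/16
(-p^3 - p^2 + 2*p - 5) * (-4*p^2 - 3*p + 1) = 4*p^5 + 7*p^4 - 6*p^3 + 13*p^2 + 17*p - 5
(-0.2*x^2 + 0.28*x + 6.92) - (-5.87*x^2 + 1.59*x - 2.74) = 5.67*x^2 - 1.31*x + 9.66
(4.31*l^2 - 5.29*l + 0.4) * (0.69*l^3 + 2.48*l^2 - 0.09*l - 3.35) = 2.9739*l^5 + 7.0387*l^4 - 13.2311*l^3 - 12.9704*l^2 + 17.6855*l - 1.34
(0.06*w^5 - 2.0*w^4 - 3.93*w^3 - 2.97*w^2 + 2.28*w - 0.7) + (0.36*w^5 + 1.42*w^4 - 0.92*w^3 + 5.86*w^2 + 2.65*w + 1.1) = 0.42*w^5 - 0.58*w^4 - 4.85*w^3 + 2.89*w^2 + 4.93*w + 0.4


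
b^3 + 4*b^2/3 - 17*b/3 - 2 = (b - 2)*(b + 1/3)*(b + 3)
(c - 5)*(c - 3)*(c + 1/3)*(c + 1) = c^4 - 20*c^3/3 + 14*c^2/3 + 52*c/3 + 5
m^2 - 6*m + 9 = (m - 3)^2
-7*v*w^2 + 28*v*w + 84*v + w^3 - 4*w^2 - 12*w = (-7*v + w)*(w - 6)*(w + 2)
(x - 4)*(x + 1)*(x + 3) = x^3 - 13*x - 12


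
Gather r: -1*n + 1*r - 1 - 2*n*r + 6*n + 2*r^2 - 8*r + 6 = 5*n + 2*r^2 + r*(-2*n - 7) + 5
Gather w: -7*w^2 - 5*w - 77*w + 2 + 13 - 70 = -7*w^2 - 82*w - 55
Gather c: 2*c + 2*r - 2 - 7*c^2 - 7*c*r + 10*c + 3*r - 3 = -7*c^2 + c*(12 - 7*r) + 5*r - 5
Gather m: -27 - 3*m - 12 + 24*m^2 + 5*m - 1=24*m^2 + 2*m - 40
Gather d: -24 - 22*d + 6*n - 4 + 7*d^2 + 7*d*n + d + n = 7*d^2 + d*(7*n - 21) + 7*n - 28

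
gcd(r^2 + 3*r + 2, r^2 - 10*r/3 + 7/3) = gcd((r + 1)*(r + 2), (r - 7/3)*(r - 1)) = 1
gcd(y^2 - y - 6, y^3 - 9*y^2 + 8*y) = 1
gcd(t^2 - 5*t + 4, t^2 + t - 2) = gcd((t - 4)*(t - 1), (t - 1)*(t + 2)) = t - 1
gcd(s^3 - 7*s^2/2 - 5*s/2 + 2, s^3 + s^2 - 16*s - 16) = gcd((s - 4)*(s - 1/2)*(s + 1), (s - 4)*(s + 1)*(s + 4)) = s^2 - 3*s - 4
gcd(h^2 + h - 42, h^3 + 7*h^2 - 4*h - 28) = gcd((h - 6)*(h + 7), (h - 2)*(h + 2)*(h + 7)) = h + 7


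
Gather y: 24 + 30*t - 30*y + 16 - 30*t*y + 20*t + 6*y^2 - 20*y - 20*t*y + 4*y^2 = 50*t + 10*y^2 + y*(-50*t - 50) + 40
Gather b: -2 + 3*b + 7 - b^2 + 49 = -b^2 + 3*b + 54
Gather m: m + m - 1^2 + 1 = 2*m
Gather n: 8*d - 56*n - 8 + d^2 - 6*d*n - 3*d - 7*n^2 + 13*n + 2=d^2 + 5*d - 7*n^2 + n*(-6*d - 43) - 6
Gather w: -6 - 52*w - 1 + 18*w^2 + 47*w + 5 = 18*w^2 - 5*w - 2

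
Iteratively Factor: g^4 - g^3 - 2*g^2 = (g + 1)*(g^3 - 2*g^2) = g*(g + 1)*(g^2 - 2*g) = g*(g - 2)*(g + 1)*(g)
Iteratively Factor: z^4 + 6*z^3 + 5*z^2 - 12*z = (z + 4)*(z^3 + 2*z^2 - 3*z) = (z - 1)*(z + 4)*(z^2 + 3*z) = z*(z - 1)*(z + 4)*(z + 3)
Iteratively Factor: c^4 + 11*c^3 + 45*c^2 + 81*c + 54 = (c + 3)*(c^3 + 8*c^2 + 21*c + 18) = (c + 3)^2*(c^2 + 5*c + 6) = (c + 2)*(c + 3)^2*(c + 3)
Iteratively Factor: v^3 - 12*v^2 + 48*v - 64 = (v - 4)*(v^2 - 8*v + 16) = (v - 4)^2*(v - 4)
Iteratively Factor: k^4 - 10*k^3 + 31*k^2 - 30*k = (k - 3)*(k^3 - 7*k^2 + 10*k) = (k - 5)*(k - 3)*(k^2 - 2*k) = k*(k - 5)*(k - 3)*(k - 2)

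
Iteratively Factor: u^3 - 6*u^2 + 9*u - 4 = (u - 1)*(u^2 - 5*u + 4) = (u - 1)^2*(u - 4)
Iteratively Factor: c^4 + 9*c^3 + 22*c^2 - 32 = (c - 1)*(c^3 + 10*c^2 + 32*c + 32) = (c - 1)*(c + 4)*(c^2 + 6*c + 8) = (c - 1)*(c + 2)*(c + 4)*(c + 4)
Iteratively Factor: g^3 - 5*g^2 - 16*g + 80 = (g - 4)*(g^2 - g - 20) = (g - 5)*(g - 4)*(g + 4)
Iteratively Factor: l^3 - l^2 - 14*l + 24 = (l - 3)*(l^2 + 2*l - 8) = (l - 3)*(l + 4)*(l - 2)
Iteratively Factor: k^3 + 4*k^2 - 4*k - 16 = (k + 2)*(k^2 + 2*k - 8) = (k - 2)*(k + 2)*(k + 4)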